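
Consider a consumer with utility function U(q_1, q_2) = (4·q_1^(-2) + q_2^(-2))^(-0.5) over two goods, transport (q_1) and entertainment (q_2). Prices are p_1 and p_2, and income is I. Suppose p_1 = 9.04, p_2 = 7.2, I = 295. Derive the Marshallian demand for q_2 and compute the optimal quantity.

Substitute q_2 = (q_2/q_1)·q_1 into the budget: q_1* = I/(p_1 + p_2·(q_2/q_1)).
Numerically q_2/q_1 = 0.679608, so q_1* = 295/(9.04 + 7.2·0.679608) = 21.1725 and q_2* = 0.679608·21.1725 = 14.389.

q_2* = 14.389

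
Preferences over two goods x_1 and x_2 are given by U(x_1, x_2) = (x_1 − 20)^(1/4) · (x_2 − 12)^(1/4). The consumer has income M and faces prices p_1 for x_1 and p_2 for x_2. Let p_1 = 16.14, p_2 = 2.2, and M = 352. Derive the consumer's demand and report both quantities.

x_1* = 20.0867, x_2* = 12.6364

Let x_1' = x_1−20, x_2' = x_2−12. MRS = x_2'/x_1' = p_1/p_2.
After buying the subsistence bundle (20, 12), a share 0.5 of the remaining income goes to x_1: x_1* = 20 + 0.5·(M − 20p_1 − 12p_2)/p_1.
Discretionary income = 352 − 20·16.14 − 12·2.2 = 2.8; x_1* = 20 + 0.5·2.8/16.14 = 20.0867; x_2* = 12 + 0.5·2.8/2.2 = 12.6364.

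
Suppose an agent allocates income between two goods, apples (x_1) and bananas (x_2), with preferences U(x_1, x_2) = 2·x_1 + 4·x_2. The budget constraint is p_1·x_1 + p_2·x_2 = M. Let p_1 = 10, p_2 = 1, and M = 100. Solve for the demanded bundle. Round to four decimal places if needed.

x_1* = 0, x_2* = 100

Perfect substitutes: compare marginal utility per dollar. 2/p_1 vs 4/p_2 → 0.2 vs 4.
x_2 gives more utility per dollar, so spend all income on x_2: x_2* = M/p_2, x_1* = 0.
Numerically: x_1* = 0, x_2* = 100.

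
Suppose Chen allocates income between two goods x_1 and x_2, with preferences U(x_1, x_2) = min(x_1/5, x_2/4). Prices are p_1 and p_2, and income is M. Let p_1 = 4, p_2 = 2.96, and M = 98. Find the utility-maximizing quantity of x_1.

Leontief preferences: the optimum is at the kink where x_1/5 = x_2/4, i.e. x_2 = (4/5)·x_1.
Budget: p_1·x_1 + p_2·(4/5)·x_1 = M, so (5·p_1 + 4·p_2)·x_1 = 5·M.
Demand: x_1*(p_1,p_2,M) = 5·M/(5·p_1 + 4·p_2), x_2* = 4·M/(5·p_1 + 4·p_2).
Here 5·4 + 4·2.96 = 31.84, giving x_1* = 15.3894.

x_1* = 15.3894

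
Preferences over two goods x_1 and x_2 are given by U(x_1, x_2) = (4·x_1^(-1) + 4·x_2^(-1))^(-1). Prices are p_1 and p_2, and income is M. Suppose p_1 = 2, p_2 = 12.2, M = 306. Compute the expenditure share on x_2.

share on x_2 = 0.7118

MRS = MU_x_1/MU_x_2 = (x_2/x_1)^(2). Set equal to p_1/p_2.
Hence x_2/x_1 = (p_1/p_2)^(1/(2)), i.e. raised to the 0.5 power.
With the ratio pinned down, the budget gives x_1* = M/(p_1 + p_2·(x_2/x_1)) and x_2* = (x_2/x_1)·x_1*.
Numerically x_2/x_1 = 0.404888, so x_1* = 306/(2 + 12.2·0.404888) = 44.0945 and x_2* = 0.404888·44.0945 = 17.8534.
Expenditure on x_2: 12.2·17.8534 = 217.8109; share = 0.7118.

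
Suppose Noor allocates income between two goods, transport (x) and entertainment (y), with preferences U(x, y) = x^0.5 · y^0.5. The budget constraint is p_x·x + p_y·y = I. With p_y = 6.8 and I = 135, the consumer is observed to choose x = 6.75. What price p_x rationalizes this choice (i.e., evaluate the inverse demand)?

MU_x/MU_y = (0.5·y)/(0.5·x); tangency sets this equal to p_x/p_y.
Rearranging, p_y·y = p_x·x. Substituting into the budget gives p_x·x·(1 + 1) = I.
Demand: x*(p_x,p_y,I) = 0.5·I/p_x and y* = 0.5·I/p_y.
Set x* = 6.75 in the demand function and solve for p_x: p_x = 10.

p_x = 10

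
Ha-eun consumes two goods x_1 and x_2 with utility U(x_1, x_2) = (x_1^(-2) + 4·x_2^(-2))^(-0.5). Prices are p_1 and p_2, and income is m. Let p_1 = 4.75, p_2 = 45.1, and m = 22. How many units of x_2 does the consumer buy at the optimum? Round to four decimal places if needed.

x_2* = 0.4277

With the ratio pinned down, the budget gives x_1* = m/(p_1 + p_2·(x_2/x_1)) and x_2* = (x_2/x_1)·x_1*.
Numerically x_2/x_1 = 0.749651, so x_1* = 22/(4.75 + 45.1·0.749651) = 0.5706 and x_2* = 0.749651·0.5706 = 0.4277.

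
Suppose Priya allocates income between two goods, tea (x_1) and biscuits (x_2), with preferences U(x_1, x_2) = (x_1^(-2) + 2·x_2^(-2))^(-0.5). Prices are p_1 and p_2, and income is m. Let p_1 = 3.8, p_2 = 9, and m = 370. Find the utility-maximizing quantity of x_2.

MU_x_1 ∝ x_1^(-3), MU_x_2 ∝ 2·x_2^(-3), so MRS = (1/2)·(x_2/x_1)^(3) = p_1/p_2.
Hence x_2/x_1 = (2·p_1/p_2)^(1/(3)), i.e. raised to the 1/3 power.
Substitute x_2 = (x_2/x_1)·x_1 into the budget: x_1* = m/(p_1 + p_2·(x_2/x_1)).
Numerically x_2/x_1 = 0.9452, so x_1* = 370/(3.8 + 9·0.9452) = 30.0647 and x_2* = 0.9452·30.0647 = 28.4171.

x_2* = 28.4171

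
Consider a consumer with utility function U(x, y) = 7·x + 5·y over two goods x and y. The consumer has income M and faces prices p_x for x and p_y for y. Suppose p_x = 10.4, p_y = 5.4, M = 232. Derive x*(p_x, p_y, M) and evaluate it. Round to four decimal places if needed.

Perfect substitutes: compare marginal utility per dollar. 7/p_x vs 5/p_y → 0.6731 vs 0.9259.
y gives more utility per dollar, so spend all income on y: y* = M/p_y, x* = 0.
Numerically: x* = 0, y* = 42.963.

x* = 0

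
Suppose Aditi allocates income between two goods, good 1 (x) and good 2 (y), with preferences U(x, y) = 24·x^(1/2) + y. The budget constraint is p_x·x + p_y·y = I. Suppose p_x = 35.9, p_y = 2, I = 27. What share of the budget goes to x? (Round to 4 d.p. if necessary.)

Thus x* = (12·p_y/p_x)² — independent of I — with the rest of income spent on y.
Plugging in: x* = (12·2/35.9)² = 0.4469, y* = 5.4777.
Expenditure on x: 35.9·0.4469 = 16.0446; share = 0.5942.

share on x = 0.5942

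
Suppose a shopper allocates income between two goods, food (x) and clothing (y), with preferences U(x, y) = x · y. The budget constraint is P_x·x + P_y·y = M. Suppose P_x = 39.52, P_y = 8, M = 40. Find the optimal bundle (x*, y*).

Tangency: MRS = y/x = P_x/P_y.
So P_y·y = P_x·x; combined with the budget, a share 0.5 of income goes to x.
Demand: x*(P_x,P_y,M) = 0.5·M/P_x and y* = 0.5·M/P_y.
At P_x=39.52, P_y=8, M=40: x* = 0.5·40/39.52 = 0.5061, y* = 2.5.

x* = 0.5061, y* = 2.5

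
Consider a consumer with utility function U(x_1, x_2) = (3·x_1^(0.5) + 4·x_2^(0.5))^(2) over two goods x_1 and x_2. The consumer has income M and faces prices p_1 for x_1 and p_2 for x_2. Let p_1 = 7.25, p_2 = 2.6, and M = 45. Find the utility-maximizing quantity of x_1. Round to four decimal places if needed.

x_1* = 1.0419

From the CES first-order condition, (3/4)·(x_2/x_1)^(0.5) = p_1/p_2.
Solve for the ratio: x_2/x_1 = [(4/3)·p_1/p_2]^(2).
Substitute x_2 = (x_2/x_1)·x_1 into the budget: x_1* = M/(p_1 + p_2·(x_2/x_1)).
Numerically x_2/x_1 = 13.823143, so x_1* = 45/(7.25 + 2.6·13.823143) = 1.0419.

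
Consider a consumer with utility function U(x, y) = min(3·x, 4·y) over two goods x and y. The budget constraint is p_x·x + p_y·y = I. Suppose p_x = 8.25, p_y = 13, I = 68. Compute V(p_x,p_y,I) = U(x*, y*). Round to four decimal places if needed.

With perfect complements, no substitution: consume in ratio x:y = 4:3.
Budget: p_x·x + p_y·(3/4)·x = I, so (4·p_x + 3·p_y)·x = 4·I.
Demand: x*(p_x,p_y,I) = 4·I/(4·p_x + 3·p_y), y* = 3·I/(4·p_x + 3·p_y).
Here 4·8.25 + 3·13 = 72, giving x* = 3.7778 and y* = 2.8333.
Utility at the optimum: U(3.7778, 2.8333) = 11.3333.

V = 11.3333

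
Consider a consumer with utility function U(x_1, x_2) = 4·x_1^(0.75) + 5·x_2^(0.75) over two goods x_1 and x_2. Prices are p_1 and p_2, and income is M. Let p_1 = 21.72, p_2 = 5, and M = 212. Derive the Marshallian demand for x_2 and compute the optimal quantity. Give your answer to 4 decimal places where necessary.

MRS = MU_x_1/MU_x_2 = (4/5)·(x_2/x_1)^(0.25). Set equal to p_1/p_2.
Solve for the ratio: x_2/x_1 = [(5/4)·p_1/p_2]^(4).
Substitute x_2 = (x_2/x_1)·x_1 into the budget: x_1* = M/(p_1 + p_2·(x_2/x_1)).
Numerically x_2/x_1 = 869.359328, so x_1* = 212/(21.72 + 5·869.359328) = 0.0485 and x_2* = 869.359328·0.0485 = 42.1892.

x_2* = 42.1892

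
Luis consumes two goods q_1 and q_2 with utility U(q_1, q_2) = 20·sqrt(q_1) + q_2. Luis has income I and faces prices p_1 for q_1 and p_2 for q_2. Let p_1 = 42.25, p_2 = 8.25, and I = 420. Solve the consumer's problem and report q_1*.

Thus q_1* = (10·p_2/p_1)² — independent of I — with the rest of income spent on q_2.
Plugging in: q_1* = (10·8.25/42.25)² = 3.8129.

q_1* = 3.8129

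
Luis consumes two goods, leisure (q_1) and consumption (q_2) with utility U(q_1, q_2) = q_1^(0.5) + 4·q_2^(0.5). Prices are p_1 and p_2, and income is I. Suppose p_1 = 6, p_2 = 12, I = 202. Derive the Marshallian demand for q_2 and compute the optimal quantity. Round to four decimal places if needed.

q_2* = 14.963

Numerically q_2/q_1 = 4, so q_1* = 202/(6 + 12·4) = 3.7407 and q_2* = 4·3.7407 = 14.963.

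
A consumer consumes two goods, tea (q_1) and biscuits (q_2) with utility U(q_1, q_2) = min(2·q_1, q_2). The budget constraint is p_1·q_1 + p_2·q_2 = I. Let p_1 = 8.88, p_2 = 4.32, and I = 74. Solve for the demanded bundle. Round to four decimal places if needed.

Leontief preferences: the optimum is at the kink where q_1/1 = q_2/2, i.e. q_2 = 2·q_1.
Budget: p_1·q_1 + p_2·2·q_1 = I, so (p_1 + 2·p_2)·q_1 = I.
Demand: q_1*(p_1,p_2,I) = I/(p_1 + 2·p_2), q_2* = 2·I/(p_1 + 2·p_2).
Here 8.88 + 2·4.32 = 17.52, giving q_1* = 4.2237 and q_2* = 8.4475.

q_1* = 4.2237, q_2* = 8.4475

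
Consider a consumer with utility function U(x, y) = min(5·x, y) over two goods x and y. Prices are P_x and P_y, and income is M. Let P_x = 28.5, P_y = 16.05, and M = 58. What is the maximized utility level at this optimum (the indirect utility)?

Leontief preferences: the optimum is at the kink where x/1 = y/5, i.e. y = 5·x.
Budget: P_x·x + P_y·5·x = M, so (P_x + 5·P_y)·x = M.
Demand: x*(P_x,P_y,M) = M/(P_x + 5·P_y), y* = 5·M/(P_x + 5·P_y).
Here 28.5 + 5·16.05 = 108.75, giving x* = 0.5333 and y* = 2.6667.
Utility at the optimum: U(0.5333, 2.6667) = 2.6667.

V = 2.6667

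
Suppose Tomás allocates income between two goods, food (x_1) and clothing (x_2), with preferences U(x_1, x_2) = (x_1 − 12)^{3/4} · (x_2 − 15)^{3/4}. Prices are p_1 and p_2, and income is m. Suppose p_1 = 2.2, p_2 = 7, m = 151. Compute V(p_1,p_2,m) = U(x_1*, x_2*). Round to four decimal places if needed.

V = 3.9464

This is Cobb-Douglas in (x_1−12, x_2−15): tangency gives 0.75·p_2·(x_2−15) = 0.75·p_1·(x_1−12).
Substituting into the budget: x_1* = 12 + 0.5·(m − 12·p_1 − 15·p_2)/p_1, and x_2* = 15 + 0.5·(…)/p_2.
Discretionary income = 151 − 12·2.2 − 15·7 = 19.6; x_1* = 12 + 0.5·19.6/2.2 = 16.4545; x_2* = 15 + 0.5·19.6/7 = 16.4.
Utility at the optimum: U(16.4545, 16.4) = 3.9464.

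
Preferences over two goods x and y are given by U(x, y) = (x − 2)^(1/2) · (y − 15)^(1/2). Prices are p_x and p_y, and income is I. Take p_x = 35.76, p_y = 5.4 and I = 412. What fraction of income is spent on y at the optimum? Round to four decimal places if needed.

share on y = 0.5115

After buying the subsistence bundle (2, 15), a share 0.5 of the remaining income goes to x: x* = 2 + 0.5·(I − 2p_x − 15p_y)/p_x.
Discretionary income = 412 − 2·35.76 − 15·5.4 = 259.48; x* = 2 + 0.5·259.48/35.76 = 5.6281; y* = 15 + 0.5·259.48/5.4 = 39.0259.
Expenditure on y: 5.4·39.0259 = 210.74; share = 0.5115.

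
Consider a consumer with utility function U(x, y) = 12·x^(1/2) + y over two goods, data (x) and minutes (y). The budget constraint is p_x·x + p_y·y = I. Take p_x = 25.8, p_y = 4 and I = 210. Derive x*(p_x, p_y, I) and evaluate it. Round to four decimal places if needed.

MU_x = 6/√x, MU_y = 1. Tangency: 6/√x = p_x/p_y.
Thus x* = (6·p_y/p_x)² — independent of I — with the rest of income spent on y.
Plugging in: x* = (6·4/25.8)² = 0.8653.

x* = 0.8653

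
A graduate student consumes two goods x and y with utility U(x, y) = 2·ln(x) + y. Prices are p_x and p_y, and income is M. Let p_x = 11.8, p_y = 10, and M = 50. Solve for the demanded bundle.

x* = 1.6949, y* = 3

Set MRS = p_x/p_y: (2/x)/1 = p_x/p_y.
So x*(p_x,p_y) = 2·p_y/p_x, independent of income; and y* = (M − 2·p_y)/p_y.
At the given prices: x* = 2·10/11.8 = 1.6949, and y* = 3.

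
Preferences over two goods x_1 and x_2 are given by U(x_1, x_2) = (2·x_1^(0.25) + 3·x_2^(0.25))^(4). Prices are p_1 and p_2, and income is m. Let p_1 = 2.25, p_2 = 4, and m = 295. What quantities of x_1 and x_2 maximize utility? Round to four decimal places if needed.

MRS = MU_x_1/MU_x_2 = (2/3)·(x_2/x_1)^(0.75). Set equal to p_1/p_2.
Solve for the ratio: x_2/x_1 = [(3/2)·p_1/p_2]^(4/3).
Substitute x_2 = (x_2/x_1)·x_1 into the budget: x_1* = m/(p_1 + p_2·(x_2/x_1)).
Numerically x_2/x_1 = 0.797294, so x_1* = 295/(2.25 + 4·0.797294) = 54.2362 and x_2* = 0.797294·54.2362 = 43.2422.

x_1* = 54.2362, x_2* = 43.2422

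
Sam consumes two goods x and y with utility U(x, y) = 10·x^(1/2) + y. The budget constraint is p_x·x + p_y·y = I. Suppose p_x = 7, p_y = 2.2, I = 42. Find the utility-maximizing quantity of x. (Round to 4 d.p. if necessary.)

Set MRS = p_x/p_y: 5·x^(−1/2) = p_x/p_y.
Thus x* = (5·p_y/p_x)² — independent of I — with the rest of income spent on y.
Plugging in: x* = (5·2.2/7)² = 2.4694.

x* = 2.4694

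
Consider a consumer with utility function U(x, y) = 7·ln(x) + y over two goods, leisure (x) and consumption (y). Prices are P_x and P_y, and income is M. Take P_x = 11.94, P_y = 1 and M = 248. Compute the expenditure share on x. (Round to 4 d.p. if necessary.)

Set MRS = P_x/P_y: (7/x)/1 = P_x/P_y.
So x*(P_x,P_y) = 7·P_y/P_x, independent of income; and y* = (M − 7·P_y)/P_y.
At the given prices: x* = 7·1/11.94 = 0.5863, and y* = 241.
Expenditure on x: 11.94·0.5863 = 7; share = 0.0282.

share on x = 0.0282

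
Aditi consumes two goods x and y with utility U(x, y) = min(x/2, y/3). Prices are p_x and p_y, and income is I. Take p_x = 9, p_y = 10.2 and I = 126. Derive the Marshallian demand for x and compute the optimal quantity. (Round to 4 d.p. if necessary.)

Leontief preferences: the optimum is at the kink where x/2 = y/3, i.e. y = (3/2)·x.
Budget: p_x·x + p_y·(3/2)·x = I, so (2·p_x + 3·p_y)·x = 2·I.
Demand: x*(p_x,p_y,I) = 2·I/(2·p_x + 3·p_y), y* = 3·I/(2·p_x + 3·p_y).
Here 2·9 + 3·10.2 = 48.6, giving x* = 5.1852.

x* = 5.1852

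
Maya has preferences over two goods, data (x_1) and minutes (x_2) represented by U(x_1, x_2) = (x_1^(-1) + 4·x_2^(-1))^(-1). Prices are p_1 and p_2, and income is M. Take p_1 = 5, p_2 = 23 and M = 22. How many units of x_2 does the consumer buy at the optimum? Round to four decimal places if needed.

x_2* = 0.7757

Substitute x_2 = (x_2/x_1)·x_1 into the budget: x_1* = M/(p_1 + p_2·(x_2/x_1)).
Numerically x_2/x_1 = 0.932505, so x_1* = 22/(5 + 23·0.932505) = 0.8318 and x_2* = 0.932505·0.8318 = 0.7757.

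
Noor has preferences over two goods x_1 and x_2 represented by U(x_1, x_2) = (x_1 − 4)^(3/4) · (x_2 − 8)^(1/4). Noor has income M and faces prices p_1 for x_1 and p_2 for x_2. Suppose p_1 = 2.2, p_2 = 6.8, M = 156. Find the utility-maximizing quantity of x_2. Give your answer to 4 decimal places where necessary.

x_2* = 11.4118

Let x_1' = x_1−4, x_2' = x_2−8. MRS = 3·x_2'/x_1' = p_1/p_2.
Substituting into the budget: x_1* = 4 + 0.75·(M − 4·p_1 − 8·p_2)/p_1, and x_2* = 8 + 0.25·(…)/p_2.
Discretionary income = 156 − 4·2.2 − 8·6.8 = 92.8; x_2* = 8 + 0.25·92.8/6.8 = 11.4118.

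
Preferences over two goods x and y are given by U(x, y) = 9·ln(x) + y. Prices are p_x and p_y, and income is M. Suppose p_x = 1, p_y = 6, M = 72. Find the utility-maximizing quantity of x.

x* = 54

So x*(p_x,p_y) = 9·p_y/p_x, independent of income; and y* = (M − 9·p_y)/p_y.
At the given prices: x* = 9·6/1 = 54.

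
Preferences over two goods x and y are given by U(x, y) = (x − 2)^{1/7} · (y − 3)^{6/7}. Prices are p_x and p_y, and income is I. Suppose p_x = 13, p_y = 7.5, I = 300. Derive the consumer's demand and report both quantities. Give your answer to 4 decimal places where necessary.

MRS = (1/6)·(y−3)/(x−2). Tangency with p_x/p_y gives y−3 = 6·(p_x/p_y)·(x−2).
Substituting into the budget: x* = 2 + 1/7·(I − 2·p_x − 3·p_y)/p_x, and y* = 3 + 6/7·(…)/p_y.
Discretionary income = 300 − 2·13 − 3·7.5 = 251.5; x* = 2 + 1/7·251.5/13 = 4.7637; y* = 3 + 6/7·251.5/7.5 = 31.7429.

x* = 4.7637, y* = 31.7429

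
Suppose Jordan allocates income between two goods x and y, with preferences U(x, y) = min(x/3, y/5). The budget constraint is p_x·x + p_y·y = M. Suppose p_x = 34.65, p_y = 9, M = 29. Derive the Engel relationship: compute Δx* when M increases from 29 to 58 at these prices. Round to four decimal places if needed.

With perfect complements, no substitution: consume in ratio x:y = 3:5.
Budget: p_x·x + p_y·(5/3)·x = M, so (3·p_x + 5·p_y)·x = 3·M.
Demand: x*(p_x,p_y,M) = 3·M/(3·p_x + 5·p_y), y* = 5·M/(3·p_x + 5·p_y).
Here 3·34.65 + 5·9 = 148.95, giving x* = 0.5841.
At M' = 58: x* = 1.1682. Change: 1.1682 − 0.5841 = 0.5841.

Δx* = 0.5841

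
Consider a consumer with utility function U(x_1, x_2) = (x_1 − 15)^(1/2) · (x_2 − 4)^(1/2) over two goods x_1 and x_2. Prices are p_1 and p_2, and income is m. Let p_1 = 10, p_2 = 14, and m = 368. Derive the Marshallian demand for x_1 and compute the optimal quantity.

This is Cobb-Douglas in (x_1−15, x_2−4): tangency gives 0.5·p_2·(x_2−4) = 0.5·p_1·(x_1−15).
After buying the subsistence bundle (15, 4), a share 0.5 of the remaining income goes to x_1: x_1* = 15 + 0.5·(m − 15p_1 − 4p_2)/p_1.
Discretionary income = 368 − 15·10 − 4·14 = 162; x_1* = 15 + 0.5·162/10 = 23.1.

x_1* = 23.1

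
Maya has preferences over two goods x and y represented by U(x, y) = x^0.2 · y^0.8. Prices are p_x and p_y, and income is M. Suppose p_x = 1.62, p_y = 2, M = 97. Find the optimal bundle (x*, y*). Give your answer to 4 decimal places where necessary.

x* = 11.9753, y* = 38.8

The MRS is (1/4)·y/x. Set MRS = p_x/p_y.
Rearranging, p_y·y = 4·p_x·x. Substituting into the budget gives p_x·x·(1 + 4) = M.
Demand: x*(p_x,p_y,M) = 0.2·M/p_x and y* = 0.8·M/p_y.
At p_x=1.62, p_y=2, M=97: x* = 0.2·97/1.62 = 11.9753, y* = 38.8.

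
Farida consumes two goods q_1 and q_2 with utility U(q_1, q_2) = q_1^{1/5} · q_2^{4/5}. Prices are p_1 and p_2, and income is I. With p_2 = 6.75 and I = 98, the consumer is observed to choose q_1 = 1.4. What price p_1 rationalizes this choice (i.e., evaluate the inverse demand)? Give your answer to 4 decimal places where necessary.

p_1 = 14

The MRS is (1/4)·q_2/q_1. Set MRS = p_1/p_2.
Rearranging, p_2·q_2 = 4·p_1·q_1. Substituting into the budget gives p_1·q_1·(1 + 4) = I.
Demand: q_1*(p_1,p_2,I) = 0.2·I/p_1 and q_2* = 0.8·I/p_2.
Set q_1* = 1.4 in the demand function and solve for p_1: p_1 = 14.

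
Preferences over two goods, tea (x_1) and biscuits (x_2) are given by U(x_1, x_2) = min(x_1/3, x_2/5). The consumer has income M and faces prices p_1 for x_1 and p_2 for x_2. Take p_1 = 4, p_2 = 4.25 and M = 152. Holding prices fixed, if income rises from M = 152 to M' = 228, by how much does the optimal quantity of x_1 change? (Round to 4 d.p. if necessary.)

Leontief preferences: the optimum is at the kink where x_1/3 = x_2/5, i.e. x_2 = (5/3)·x_1.
Budget: p_1·x_1 + p_2·(5/3)·x_1 = M, so (3·p_1 + 5·p_2)·x_1 = 3·M.
Demand: x_1*(p_1,p_2,M) = 3·M/(3·p_1 + 5·p_2), x_2* = 5·M/(3·p_1 + 5·p_2).
Here 3·4 + 5·4.25 = 33.25, giving x_1* = 13.7143.
At M' = 228: x_1* = 20.5714. Change: 20.5714 − 13.7143 = 6.8571.

Δx_1* = 6.8571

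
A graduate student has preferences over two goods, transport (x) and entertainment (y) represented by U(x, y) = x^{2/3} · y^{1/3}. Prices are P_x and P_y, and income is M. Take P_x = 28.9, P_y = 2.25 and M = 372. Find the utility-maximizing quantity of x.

Demand: x*(P_x,P_y,M) = 2/3·M/P_x and y* = 1/3·M/P_y.
At P_x=28.9, P_y=2.25, M=372: x* = 2/3·372/28.9 = 8.5813.

x* = 8.5813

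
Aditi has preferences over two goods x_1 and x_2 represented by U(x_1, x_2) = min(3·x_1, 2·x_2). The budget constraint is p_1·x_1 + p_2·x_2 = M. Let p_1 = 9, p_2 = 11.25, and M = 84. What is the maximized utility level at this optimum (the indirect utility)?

V = 9.7391

Leontief preferences: the optimum is at the kink where x_1/2 = x_2/3, i.e. x_2 = (3/2)·x_1.
Budget: p_1·x_1 + p_2·(3/2)·x_1 = M, so (2·p_1 + 3·p_2)·x_1 = 2·M.
Demand: x_1*(p_1,p_2,M) = 2·M/(2·p_1 + 3·p_2), x_2* = 3·M/(2·p_1 + 3·p_2).
Here 2·9 + 3·11.25 = 51.75, giving x_1* = 3.2464 and x_2* = 4.8696.
Utility at the optimum: U(3.2464, 4.8696) = 9.7391.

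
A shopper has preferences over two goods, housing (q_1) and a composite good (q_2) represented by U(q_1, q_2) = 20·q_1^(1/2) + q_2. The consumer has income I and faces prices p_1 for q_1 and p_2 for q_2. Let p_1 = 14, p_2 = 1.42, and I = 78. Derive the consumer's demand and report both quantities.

q_1* = 1.0288, q_2* = 44.7867

MU_q_1 = 10/√q_1, MU_q_2 = 1. Tangency: 10/√q_1 = p_1/p_2.
Solve: √q_1 = 10·p_2/p_1, so q_1*(p_1,p_2) = (10·p_2/p_1)², and q_2* = (I − p_1·q_1*)/p_2.
Plugging in: q_1* = (10·1.42/14)² = 1.0288, q_2* = 44.7867.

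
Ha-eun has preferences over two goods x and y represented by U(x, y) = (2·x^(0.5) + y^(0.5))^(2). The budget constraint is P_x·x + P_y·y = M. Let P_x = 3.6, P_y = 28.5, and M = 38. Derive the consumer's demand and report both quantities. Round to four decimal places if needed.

x* = 10.2324, y* = 0.0408

From the CES first-order condition, 2·(y/x)^(0.5) = P_x/P_y.
Hence y/x = ((1/2)·P_x/P_y)^(1/(0.5)), i.e. raised to the 2 power.
Substitute y = (y/x)·x into the budget: x* = M/(P_x + P_y·(y/x)).
Numerically y/x = 0.003989, so x* = 38/(3.6 + 28.5·0.003989) = 10.2324 and y* = 0.003989·10.2324 = 0.0408.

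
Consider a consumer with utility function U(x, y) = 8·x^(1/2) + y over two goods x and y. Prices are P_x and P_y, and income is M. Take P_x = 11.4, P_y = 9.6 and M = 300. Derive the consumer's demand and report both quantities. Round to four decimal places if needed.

Set MRS = P_x/P_y: 4·x^(−1/2) = P_x/P_y.
Thus x* = (4·P_y/P_x)² — independent of M — with the rest of income spent on y.
Plugging in: x* = (4·9.6/11.4)² = 11.3463, y* = 17.7763.

x* = 11.3463, y* = 17.7763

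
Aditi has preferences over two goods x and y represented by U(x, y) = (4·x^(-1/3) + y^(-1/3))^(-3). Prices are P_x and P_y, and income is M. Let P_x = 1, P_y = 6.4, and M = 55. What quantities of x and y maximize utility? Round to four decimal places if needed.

MRS = MU_x/MU_y = 4·(y/x)^(4/3). Set equal to P_x/P_y.
Hence y/x = ((1/4)·P_x/P_y)^(1/(4/3)), i.e. raised to the 0.75 power.
With the ratio pinned down, the budget gives x* = M/(P_x + P_y·(y/x)) and y* = (y/x)·x*.
Numerically y/x = 0.087866, so x* = 55/(1 + 6.4·0.087866) = 35.2036 and y* = 0.087866·35.2036 = 3.0932.

x* = 35.2036, y* = 3.0932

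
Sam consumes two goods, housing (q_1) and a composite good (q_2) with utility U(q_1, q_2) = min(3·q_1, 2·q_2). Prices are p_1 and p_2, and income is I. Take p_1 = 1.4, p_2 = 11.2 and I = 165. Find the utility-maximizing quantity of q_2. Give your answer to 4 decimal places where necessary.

Leontief preferences: the optimum is at the kink where q_1/2 = q_2/3, i.e. q_2 = (3/2)·q_1.
Budget: p_1·q_1 + p_2·(3/2)·q_1 = I, so (2·p_1 + 3·p_2)·q_1 = 2·I.
Demand: q_1*(p_1,p_2,I) = 2·I/(2·p_1 + 3·p_2), q_2* = 3·I/(2·p_1 + 3·p_2).
Here 2·1.4 + 3·11.2 = 36.4, giving q_2* = 13.5989.

q_2* = 13.5989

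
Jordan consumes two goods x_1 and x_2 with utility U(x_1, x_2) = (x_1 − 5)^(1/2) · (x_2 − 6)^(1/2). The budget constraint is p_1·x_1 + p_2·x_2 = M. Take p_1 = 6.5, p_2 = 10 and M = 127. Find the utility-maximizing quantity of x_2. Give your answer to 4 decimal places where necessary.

This is Cobb-Douglas in (x_1−5, x_2−6): tangency gives 0.5·p_2·(x_2−6) = 0.5·p_1·(x_1−5).
Substituting into the budget: x_1* = 5 + 0.5·(M − 5·p_1 − 6·p_2)/p_1, and x_2* = 6 + 0.5·(…)/p_2.
Discretionary income = 127 − 5·6.5 − 6·10 = 34.5; x_2* = 6 + 0.5·34.5/10 = 7.725.

x_2* = 7.725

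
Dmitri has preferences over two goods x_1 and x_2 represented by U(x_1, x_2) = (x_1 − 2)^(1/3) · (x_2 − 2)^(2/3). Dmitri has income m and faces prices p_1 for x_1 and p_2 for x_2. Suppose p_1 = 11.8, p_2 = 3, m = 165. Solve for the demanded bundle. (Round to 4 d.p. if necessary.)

Substituting into the budget: x_1* = 2 + 1/3·(m − 2·p_1 − 2·p_2)/p_1, and x_2* = 2 + 2/3·(…)/p_2.
Discretionary income = 165 − 2·11.8 − 2·3 = 135.4; x_1* = 2 + 1/3·135.4/11.8 = 5.8249; x_2* = 2 + 2/3·135.4/3 = 32.0889.

x_1* = 5.8249, x_2* = 32.0889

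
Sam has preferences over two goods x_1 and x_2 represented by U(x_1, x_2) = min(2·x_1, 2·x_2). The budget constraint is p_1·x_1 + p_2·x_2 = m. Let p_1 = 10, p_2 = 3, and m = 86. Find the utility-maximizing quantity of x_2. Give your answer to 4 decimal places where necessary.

x_2* = 6.6154

Leontief preferences: the optimum is at the kink where x_1/2 = x_2/2, i.e. x_2 = x_1.
Budget: p_1·x_1 + p_2·x_1 = m, so (2·p_1 + 2·p_2)·x_1 = 2·m.
Demand: x_1*(p_1,p_2,m) = 2·m/(2·p_1 + 2·p_2), x_2* = 2·m/(2·p_1 + 2·p_2).
Here 2·10 + 2·3 = 26, giving x_2* = 6.6154.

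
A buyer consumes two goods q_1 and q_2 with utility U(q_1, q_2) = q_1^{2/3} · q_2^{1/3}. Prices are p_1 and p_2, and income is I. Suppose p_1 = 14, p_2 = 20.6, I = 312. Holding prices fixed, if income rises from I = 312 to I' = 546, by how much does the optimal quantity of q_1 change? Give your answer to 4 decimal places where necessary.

Δq_1* = 11.1429

MU_q_1/MU_q_2 = (2/3·q_2)/(1/3·q_1); tangency sets this equal to p_1/p_2.
So 2/3·p_2·q_2 = 1/3·p_1·q_1; combined with the budget, a share 2/3 of income goes to q_1.
Demand: q_1*(p_1,p_2,I) = 2/3·I/p_1 and q_2* = 1/3·I/p_2.
At p_1=14, p_2=20.6, I=312: q_1* = 2/3·312/14 = 14.8571.
At I' = 546: q_1* = 26. Change: 26 − 14.8571 = 11.1429.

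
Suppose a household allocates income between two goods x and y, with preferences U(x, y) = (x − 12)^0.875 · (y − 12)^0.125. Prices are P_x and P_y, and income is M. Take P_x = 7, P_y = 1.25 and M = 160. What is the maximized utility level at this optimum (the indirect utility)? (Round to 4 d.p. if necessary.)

Let x' = x−12, y' = y−12. MRS = 7·y'/x' = P_x/P_y.
Substituting into the budget: x* = 12 + 0.875·(M − 12·P_x − 12·P_y)/P_x, and y* = 12 + 0.125·(…)/P_y.
Discretionary income = 160 − 12·7 − 12·1.25 = 61; x* = 12 + 0.875·61/7 = 19.625; y* = 12 + 0.125·61/1.25 = 18.1.
Utility at the optimum: U(19.625, 18.1) = 7.4153.

V = 7.4153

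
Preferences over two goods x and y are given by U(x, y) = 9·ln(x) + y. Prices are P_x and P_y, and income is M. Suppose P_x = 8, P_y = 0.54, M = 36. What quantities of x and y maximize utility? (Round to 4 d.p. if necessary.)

Set MRS = P_x/P_y: (9/x)/1 = P_x/P_y.
So x*(P_x,P_y) = 9·P_y/P_x, independent of income; and y* = (M − 9·P_y)/P_y.
At the given prices: x* = 9·0.54/8 = 0.6075, and y* = 57.6667.

x* = 0.6075, y* = 57.6667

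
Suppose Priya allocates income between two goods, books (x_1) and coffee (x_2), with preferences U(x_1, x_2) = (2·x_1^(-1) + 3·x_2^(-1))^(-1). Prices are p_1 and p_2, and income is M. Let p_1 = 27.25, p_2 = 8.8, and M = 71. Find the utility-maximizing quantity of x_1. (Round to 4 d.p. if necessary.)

x_1* = 1.5363

With the ratio pinned down, the budget gives x_1* = M/(p_1 + p_2·(x_2/x_1)) and x_2* = (x_2/x_1)·x_1*.
Numerically x_2/x_1 = 2.1552, so x_1* = 71/(27.25 + 8.8·2.1552) = 1.5363.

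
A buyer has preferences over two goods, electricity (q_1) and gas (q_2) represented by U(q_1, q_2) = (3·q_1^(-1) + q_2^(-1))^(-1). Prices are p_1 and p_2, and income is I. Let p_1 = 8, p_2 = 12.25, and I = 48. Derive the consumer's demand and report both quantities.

MRS = MU_q_1/MU_q_2 = 3·(q_2/q_1)^(2). Set equal to p_1/p_2.
Solve for the ratio: q_2/q_1 = [(1/3)·p_1/p_2]^(0.5).
Substitute q_2 = (q_2/q_1)·q_1 into the budget: q_1* = I/(p_1 + p_2·(q_2/q_1)).
Numerically q_2/q_1 = 0.466569, so q_1* = 48/(8 + 12.25·0.466569) = 3.4997 and q_2* = 0.466569·3.4997 = 1.6329.

q_1* = 3.4997, q_2* = 1.6329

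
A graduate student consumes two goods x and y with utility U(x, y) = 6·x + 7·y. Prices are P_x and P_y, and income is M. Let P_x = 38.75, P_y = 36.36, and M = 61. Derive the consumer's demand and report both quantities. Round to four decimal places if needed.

x* = 0, y* = 1.6777

Linear utility — the consumer picks whichever good has higher MU/price: 6/38.75 = 0.1548 vs 7/36.36 = 0.1925.
y gives more utility per dollar, so spend all income on y: y* = M/P_y, x* = 0.
Numerically: x* = 0, y* = 1.6777.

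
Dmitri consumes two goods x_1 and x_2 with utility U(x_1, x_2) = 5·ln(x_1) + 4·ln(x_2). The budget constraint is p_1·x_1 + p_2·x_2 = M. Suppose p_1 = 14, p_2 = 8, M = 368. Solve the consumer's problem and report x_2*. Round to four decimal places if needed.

Tangency: MRS = (5/4)·x_2/x_1 = p_1/p_2.
So 5·p_2·x_2 = 4·p_1·x_1; combined with the budget, a share 5/9 of income goes to x_1.
Demand: x_1*(p_1,p_2,M) = 5/9·M/p_1 and x_2* = 4/9·M/p_2.
At p_1=14, p_2=8, M=368: x_2* = 4/9·368/8 = 20.4444.

x_2* = 20.4444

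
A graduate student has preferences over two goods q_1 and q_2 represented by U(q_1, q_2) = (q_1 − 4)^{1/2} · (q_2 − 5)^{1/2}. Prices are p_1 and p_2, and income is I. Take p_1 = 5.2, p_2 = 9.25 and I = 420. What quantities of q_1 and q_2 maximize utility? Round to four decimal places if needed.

This is Cobb-Douglas in (q_1−4, q_2−5): tangency gives 0.5·p_2·(q_2−5) = 0.5·p_1·(q_1−4).
Substituting into the budget: q_1* = 4 + 0.5·(I − 4·p_1 − 5·p_2)/p_1, and q_2* = 5 + 0.5·(…)/p_2.
Discretionary income = 420 − 4·5.2 − 5·9.25 = 352.95; q_1* = 4 + 0.5·352.95/5.2 = 37.9375; q_2* = 5 + 0.5·352.95/9.25 = 24.0784.

q_1* = 37.9375, q_2* = 24.0784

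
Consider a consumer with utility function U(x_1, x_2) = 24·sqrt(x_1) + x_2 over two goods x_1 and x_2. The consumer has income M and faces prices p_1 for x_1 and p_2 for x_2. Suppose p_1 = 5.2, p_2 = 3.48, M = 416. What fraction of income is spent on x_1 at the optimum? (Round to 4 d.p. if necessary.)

Plugging in: x_1* = (12·3.48/5.2)² = 64.4933, x_2* = 23.171.
Expenditure on x_1: 5.2·64.4933 = 335.3649; share = 0.8062.

share on x_1 = 0.8062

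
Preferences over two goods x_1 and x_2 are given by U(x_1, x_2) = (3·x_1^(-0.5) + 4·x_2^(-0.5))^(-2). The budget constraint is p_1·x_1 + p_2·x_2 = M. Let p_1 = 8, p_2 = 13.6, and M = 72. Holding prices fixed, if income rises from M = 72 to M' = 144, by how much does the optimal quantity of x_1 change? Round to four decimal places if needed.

Δx_1* = 3.6798

Numerically x_2/x_1 = 0.850472, so x_1* = 72/(8 + 13.6·0.850472) = 3.6798.
At M' = 144: x_1* = 7.3595. Change: 7.3595 − 3.6798 = 3.6798.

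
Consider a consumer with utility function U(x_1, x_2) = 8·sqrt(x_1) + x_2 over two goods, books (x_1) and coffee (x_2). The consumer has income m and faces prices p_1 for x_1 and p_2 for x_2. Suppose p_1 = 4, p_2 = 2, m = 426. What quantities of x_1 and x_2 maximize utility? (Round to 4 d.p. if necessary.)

x_1* = 4, x_2* = 205

MU_x_1 = 4/√x_1, MU_x_2 = 1. Tangency: 4/√x_1 = p_1/p_2.
Thus x_1* = (4·p_2/p_1)² — independent of m — with the rest of income spent on x_2.
Plugging in: x_1* = (4·2/4)² = 4, x_2* = 205.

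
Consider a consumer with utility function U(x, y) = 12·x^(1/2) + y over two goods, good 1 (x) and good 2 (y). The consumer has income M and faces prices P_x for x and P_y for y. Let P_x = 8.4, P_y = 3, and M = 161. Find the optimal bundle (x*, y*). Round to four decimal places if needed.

x* = 4.5918, y* = 40.8095

Thus x* = (6·P_y/P_x)² — independent of M — with the rest of income spent on y.
Plugging in: x* = (6·3/8.4)² = 4.5918, y* = 40.8095.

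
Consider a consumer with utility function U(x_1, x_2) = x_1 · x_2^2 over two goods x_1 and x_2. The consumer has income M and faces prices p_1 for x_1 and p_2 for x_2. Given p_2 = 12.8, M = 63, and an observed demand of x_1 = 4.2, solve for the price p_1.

Tangency: MRS = (1/2)·x_2/x_1 = p_1/p_2.
Rearranging, p_2·x_2 = 2·p_1·x_1. Substituting into the budget gives p_1·x_1·(1 + 2) = M.
Demand: x_1*(p_1,p_2,M) = 1/3·M/p_1 and x_2* = 2/3·M/p_2.
Set x_1* = 4.2 in the demand function and solve for p_1: p_1 = 5.

p_1 = 5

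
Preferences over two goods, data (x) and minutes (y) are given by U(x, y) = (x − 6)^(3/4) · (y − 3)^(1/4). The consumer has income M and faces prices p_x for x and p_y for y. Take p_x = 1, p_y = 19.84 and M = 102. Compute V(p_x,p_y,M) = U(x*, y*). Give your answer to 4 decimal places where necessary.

Substituting into the budget: x* = 6 + 0.75·(M − 6·p_x − 3·p_y)/p_x, and y* = 3 + 0.25·(…)/p_y.
Discretionary income = 102 − 6·1 − 3·19.84 = 36.48; x* = 6 + 0.75·36.48/1 = 33.36; y* = 3 + 0.25·36.48/19.84 = 3.4597.
Utility at the optimum: U(33.36, 3.4597) = 9.8503.

V = 9.8503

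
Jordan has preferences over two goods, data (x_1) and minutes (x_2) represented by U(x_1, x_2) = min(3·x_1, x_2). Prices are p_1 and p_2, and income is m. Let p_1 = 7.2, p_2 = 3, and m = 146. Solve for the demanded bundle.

Leontief preferences: the optimum is at the kink where x_1/1 = x_2/3, i.e. x_2 = 3·x_1.
Budget: p_1·x_1 + p_2·3·x_1 = m, so (p_1 + 3·p_2)·x_1 = m.
Demand: x_1*(p_1,p_2,m) = m/(p_1 + 3·p_2), x_2* = 3·m/(p_1 + 3·p_2).
Here 7.2 + 3·3 = 16.2, giving x_1* = 9.0123 and x_2* = 27.037.

x_1* = 9.0123, x_2* = 27.037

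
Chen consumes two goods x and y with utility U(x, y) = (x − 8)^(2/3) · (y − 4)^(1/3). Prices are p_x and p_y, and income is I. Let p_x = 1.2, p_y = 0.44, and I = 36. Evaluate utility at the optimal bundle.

V = 15.1799

This is Cobb-Douglas in (x−8, y−4): tangency gives 2/3·p_y·(y−4) = 1/3·p_x·(x−8).
After buying the subsistence bundle (8, 4), a share 2/3 of the remaining income goes to x: x* = 8 + 2/3·(I − 8p_x − 4p_y)/p_x.
Discretionary income = 36 − 8·1.2 − 4·0.44 = 24.64; x* = 8 + 2/3·24.64/1.2 = 21.6889; y* = 4 + 1/3·24.64/0.44 = 22.6667.
Utility at the optimum: U(21.6889, 22.6667) = 15.1799.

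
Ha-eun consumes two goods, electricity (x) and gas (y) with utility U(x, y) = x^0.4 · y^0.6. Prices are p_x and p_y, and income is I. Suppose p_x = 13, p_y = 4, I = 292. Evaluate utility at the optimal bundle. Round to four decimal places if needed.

Tangency: MRS = (2/3)·y/x = p_x/p_y.
Rearranging, p_y·y = (3/2)·p_x·x. Substituting into the budget gives p_x·x·(1 + (3/2)) = I.
Demand: x*(p_x,p_y,I) = 0.4·I/p_x and y* = 0.6·I/p_y.
At p_x=13, p_y=4, I=292: x* = 0.4·292/13 = 8.9846, y* = 43.8.
Utility at the optimum: U(8.9846, 43.8) = 23.2426.

V = 23.2426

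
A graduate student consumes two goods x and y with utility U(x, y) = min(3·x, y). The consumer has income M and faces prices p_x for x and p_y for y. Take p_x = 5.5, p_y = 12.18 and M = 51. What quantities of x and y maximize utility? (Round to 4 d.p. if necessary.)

x* = 1.2131, y* = 3.6394

Leontief preferences: the optimum is at the kink where x/1 = y/3, i.e. y = 3·x.
Budget: p_x·x + p_y·3·x = M, so (p_x + 3·p_y)·x = M.
Demand: x*(p_x,p_y,M) = M/(p_x + 3·p_y), y* = 3·M/(p_x + 3·p_y).
Here 5.5 + 3·12.18 = 42.04, giving x* = 1.2131 and y* = 3.6394.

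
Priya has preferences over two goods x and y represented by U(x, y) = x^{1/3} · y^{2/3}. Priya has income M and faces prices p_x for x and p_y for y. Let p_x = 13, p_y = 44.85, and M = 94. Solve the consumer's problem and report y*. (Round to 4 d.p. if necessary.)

y* = 1.3973

The MRS is (1/2)·y/x. Set MRS = p_x/p_y.
Rearranging, p_y·y = 2·p_x·x. Substituting into the budget gives p_x·x·(1 + 2) = M.
Demand: x*(p_x,p_y,M) = 1/3·M/p_x and y* = 2/3·M/p_y.
At p_x=13, p_y=44.85, M=94: y* = 2/3·94/44.85 = 1.3973.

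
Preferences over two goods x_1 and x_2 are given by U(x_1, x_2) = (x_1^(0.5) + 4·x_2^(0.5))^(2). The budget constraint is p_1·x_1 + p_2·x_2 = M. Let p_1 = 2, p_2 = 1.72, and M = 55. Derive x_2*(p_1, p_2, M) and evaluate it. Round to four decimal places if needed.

x_2* = 30.3457

With the ratio pinned down, the budget gives x_1* = M/(p_1 + p_2·(x_2/x_1)) and x_2* = (x_2/x_1)·x_1*.
Numerically x_2/x_1 = 21.633315, so x_1* = 55/(2 + 1.72·21.633315) = 1.4027 and x_2* = 21.633315·1.4027 = 30.3457.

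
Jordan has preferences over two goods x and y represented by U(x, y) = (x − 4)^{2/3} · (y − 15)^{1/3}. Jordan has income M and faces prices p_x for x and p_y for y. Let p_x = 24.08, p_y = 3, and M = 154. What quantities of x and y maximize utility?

x* = 4.3511, y* = 16.4089

MRS = 2·(y−15)/(x−4). Tangency with p_x/p_y gives y−15 = (1/2)·(p_x/p_y)·(x−4).
After buying the subsistence bundle (4, 15), a share 2/3 of the remaining income goes to x: x* = 4 + 2/3·(M − 4p_x − 15p_y)/p_x.
Discretionary income = 154 − 4·24.08 − 15·3 = 12.68; x* = 4 + 2/3·12.68/24.08 = 4.3511; y* = 15 + 1/3·12.68/3 = 16.4089.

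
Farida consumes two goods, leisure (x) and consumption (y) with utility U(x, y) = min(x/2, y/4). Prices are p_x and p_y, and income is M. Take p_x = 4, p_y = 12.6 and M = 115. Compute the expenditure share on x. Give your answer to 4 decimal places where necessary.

Leontief preferences: the optimum is at the kink where x/2 = y/4, i.e. y = 2·x.
Budget: p_x·x + p_y·2·x = M, so (2·p_x + 4·p_y)·x = 2·M.
Demand: x*(p_x,p_y,M) = 2·M/(2·p_x + 4·p_y), y* = 4·M/(2·p_x + 4·p_y).
Here 2·4 + 4·12.6 = 58.4, giving x* = 3.9384 and y* = 7.8767.
Expenditure on x: 4·3.9384 = 15.7534; share = 0.137.

share on x = 0.137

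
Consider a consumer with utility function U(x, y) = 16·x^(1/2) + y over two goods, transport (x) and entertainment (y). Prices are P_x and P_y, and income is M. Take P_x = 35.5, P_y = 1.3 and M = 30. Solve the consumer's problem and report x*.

x* = 0.0858

MU_x = 8/√x, MU_y = 1. Tangency: 8/√x = P_x/P_y.
Solve: √x = 8·P_y/P_x, so x*(P_x,P_y) = (8·P_y/P_x)², and y* = (M − P_x·x*)/P_y.
Plugging in: x* = (8·1.3/35.5)² = 0.0858.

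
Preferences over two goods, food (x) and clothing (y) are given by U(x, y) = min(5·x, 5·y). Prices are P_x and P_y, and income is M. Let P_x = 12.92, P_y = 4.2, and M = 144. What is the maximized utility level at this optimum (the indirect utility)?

Leontief preferences: the optimum is at the kink where x/5 = y/5, i.e. y = x.
Budget: P_x·x + P_y·x = M, so (5·P_x + 5·P_y)·x = 5·M.
Demand: x*(P_x,P_y,M) = 5·M/(5·P_x + 5·P_y), y* = 5·M/(5·P_x + 5·P_y).
Here 5·12.92 + 5·4.2 = 85.6, giving x* = 8.4112 and y* = 8.4112.
Utility at the optimum: U(8.4112, 8.4112) = 42.0561.

V = 42.0561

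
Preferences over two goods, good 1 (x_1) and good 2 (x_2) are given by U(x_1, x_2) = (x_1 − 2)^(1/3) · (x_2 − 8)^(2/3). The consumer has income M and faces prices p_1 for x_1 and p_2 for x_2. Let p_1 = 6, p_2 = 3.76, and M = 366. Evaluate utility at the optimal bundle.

This is Cobb-Douglas in (x_1−2, x_2−8): tangency gives 1/3·p_2·(x_2−8) = 2/3·p_1·(x_1−2).
After buying the subsistence bundle (2, 8), a share 1/3 of the remaining income goes to x_1: x_1* = 2 + 1/3·(M − 2p_1 − 8p_2)/p_1.
Discretionary income = 366 − 2·6 − 8·3.76 = 323.92; x_1* = 2 + 1/3·323.92/6 = 19.9956; x_2* = 8 + 2/3·323.92/3.76 = 65.4326.
Utility at the optimum: U(19.9956, 65.4326) = 39.0086.

V = 39.0086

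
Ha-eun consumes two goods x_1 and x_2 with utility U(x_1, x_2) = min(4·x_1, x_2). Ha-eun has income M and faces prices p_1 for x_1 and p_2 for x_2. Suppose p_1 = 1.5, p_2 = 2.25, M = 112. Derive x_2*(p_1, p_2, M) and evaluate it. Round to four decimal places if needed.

x_2* = 42.6667

Here 1.5 + 4·2.25 = 10.5, giving x_2* = 42.6667.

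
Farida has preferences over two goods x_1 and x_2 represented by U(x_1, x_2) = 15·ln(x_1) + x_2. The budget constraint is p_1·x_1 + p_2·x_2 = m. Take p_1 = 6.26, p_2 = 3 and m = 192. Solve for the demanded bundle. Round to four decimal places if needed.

x_1* = 7.1885, x_2* = 49

Set MRS = p_1/p_2: (15/x_1)/1 = p_1/p_2.
So x_1*(p_1,p_2) = 15·p_2/p_1, independent of income; and x_2* = (m − 15·p_2)/p_2.
At the given prices: x_1* = 15·3/6.26 = 7.1885, and x_2* = 49.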